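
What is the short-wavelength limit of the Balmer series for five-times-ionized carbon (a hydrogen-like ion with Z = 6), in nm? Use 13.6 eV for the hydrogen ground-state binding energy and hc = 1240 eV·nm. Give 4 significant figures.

The Balmer series has lower level n_f = 2; the series limit corresponds to n_i → ∞.
ΔE_max = 13.6 × 36 / 2² = 122.4 eV.
λ_min = 1240 / 122.4 = 10.13 nm.

10.13 nm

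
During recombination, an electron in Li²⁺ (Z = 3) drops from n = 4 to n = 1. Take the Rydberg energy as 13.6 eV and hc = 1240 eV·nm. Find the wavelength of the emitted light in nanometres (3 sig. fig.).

For Z = 3 the level energies scale as Z², so the effective Rydberg energy is 13.6 × 9 = 122.4 eV.
ΔE = 122.4 × (1/1² − 1/4²) = 122.4 × 0.9375 = 114.8 eV.
λ = hc/ΔE = 1240 / 114.8 = 10.8 nm.

10.8 nm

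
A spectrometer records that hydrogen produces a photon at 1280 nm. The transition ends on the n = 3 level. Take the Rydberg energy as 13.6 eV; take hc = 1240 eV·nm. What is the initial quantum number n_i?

n_i = 5

The photon energy is ΔE = hc/λ = 1240 / 1280 = 0.9688 eV.
With Z = 1, ΔE = 13.60 × (1/n_f² − 1/n_i²), so 1/n_f² − 1/n_i² = 0.07123.
With n_f = 3: 1/n_i² = 1/9 − 0.07123 = 0.03988, so n_i ≈ 5.01.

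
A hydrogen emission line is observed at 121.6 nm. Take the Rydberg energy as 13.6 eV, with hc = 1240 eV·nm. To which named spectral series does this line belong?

ΔE = 1240/121.6 = 10.20 eV.
This matches 13.6 × (1/1² − 1/2²), so n_f = 1: the Lyman series.

Lyman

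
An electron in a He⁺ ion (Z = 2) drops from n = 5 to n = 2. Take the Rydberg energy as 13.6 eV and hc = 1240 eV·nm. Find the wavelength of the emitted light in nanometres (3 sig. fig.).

For Z = 2 the level energies scale as Z², so the effective Rydberg energy is 13.6 × 4 = 54.40 eV.
ΔE = 54.40 × (1/2² − 1/5²) = 54.40 × 0.2100 = 11.42 eV.
λ = hc/ΔE = 1240 / 11.42 = 109 nm.

109 nm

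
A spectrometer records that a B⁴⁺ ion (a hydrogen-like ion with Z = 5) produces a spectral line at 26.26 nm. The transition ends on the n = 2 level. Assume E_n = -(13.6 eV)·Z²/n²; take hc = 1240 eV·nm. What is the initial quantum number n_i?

The photon energy is ΔE = hc/λ = 1240 / 26.26 = 47.22 eV.
With Z = 5, ΔE = 340.0 × (1/n_f² − 1/n_i²), so 1/n_f² − 1/n_i² = 0.1389.
With n_f = 2: 1/n_i² = 1/4 − 0.1389 = 0.1111, so n_i ≈ 3.00.

n_i = 3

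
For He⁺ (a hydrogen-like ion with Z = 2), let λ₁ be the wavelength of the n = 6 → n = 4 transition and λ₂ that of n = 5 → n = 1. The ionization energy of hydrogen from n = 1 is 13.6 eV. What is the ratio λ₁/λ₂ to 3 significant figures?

λ ∝ 1/ΔE ∝ 1/(1/n_f² − 1/n_i²), and the Z² and hc factors cancel in the ratio.
λ₁/λ₂ = (1/1² − 1/5²)/(1/4² − 1/6²) = 0.9600/0.03472 = 27.6.

27.6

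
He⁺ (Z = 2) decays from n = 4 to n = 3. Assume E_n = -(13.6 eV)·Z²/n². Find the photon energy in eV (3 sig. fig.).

The Bohr energies scale as Z², so for Z = 2: E_n = −54.40/n² eV.
E_4 = −54.40/16 = −3.400 eV and E_3 = −54.40/9 = −6.044 eV.
The photon energy is |E_4 − E_3| = 2.64 eV.

2.64 eV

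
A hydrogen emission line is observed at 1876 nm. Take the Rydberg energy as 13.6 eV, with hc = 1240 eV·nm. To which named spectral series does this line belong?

ΔE = 1240/1876 = 0.6610 eV.
This matches 13.6 × (1/3² − 1/4²), so n_f = 3: the Paschen series.

Paschen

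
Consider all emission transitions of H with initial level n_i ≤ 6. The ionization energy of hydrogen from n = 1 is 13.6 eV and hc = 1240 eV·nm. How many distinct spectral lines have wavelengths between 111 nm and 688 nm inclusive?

Enumerate all n_i → n_f pairs with 1 ≤ n_f < n_i ≤ 6 and compute λ = 1240 / [13.6·1·(1/n_f² − 1/n_i²)].
Lines falling in [111, 688] nm: 2→1 (121.6 nm), 6→2 (410.3 nm), 5→2 (434.2 nm), 4→2 (486.3 nm), 3→2 (656.5 nm).

5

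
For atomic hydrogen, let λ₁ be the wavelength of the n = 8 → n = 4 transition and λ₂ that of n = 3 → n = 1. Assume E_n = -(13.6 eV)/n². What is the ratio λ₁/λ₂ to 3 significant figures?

19.0

λ ∝ 1/ΔE ∝ 1/(1/n_f² − 1/n_i²), and the Z² and hc factors cancel in the ratio.
λ₁/λ₂ = (1/1² − 1/3²)/(1/4² − 1/8²) = 0.8889/0.04688 = 19.0.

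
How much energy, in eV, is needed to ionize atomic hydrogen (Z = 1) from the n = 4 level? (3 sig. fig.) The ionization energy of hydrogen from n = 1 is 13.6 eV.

0.850 eV

E_4 = −13.60/16 = −0.850 eV, so ionization (to E = 0) requires 0.850 eV.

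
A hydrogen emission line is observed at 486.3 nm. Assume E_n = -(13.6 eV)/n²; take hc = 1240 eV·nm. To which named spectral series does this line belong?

ΔE = 1240/486.3 = 2.550 eV.
This matches 13.6 × (1/2² − 1/4²), so n_f = 2: the Balmer series.

Balmer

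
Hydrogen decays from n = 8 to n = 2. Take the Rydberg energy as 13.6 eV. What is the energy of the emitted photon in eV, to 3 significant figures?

3.19 eV

E_8 = −13.60/64 = −0.2125 eV and E_2 = −13.60/4 = −3.400 eV.
The photon energy is |E_8 − E_2| = 3.19 eV.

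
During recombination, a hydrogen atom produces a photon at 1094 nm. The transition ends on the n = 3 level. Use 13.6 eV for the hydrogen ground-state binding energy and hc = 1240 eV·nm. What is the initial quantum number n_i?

n_i = 6

The photon energy is ΔE = hc/λ = 1240 / 1094 = 1.133 eV.
With Z = 1, ΔE = 13.60 × (1/n_f² − 1/n_i²), so 1/n_f² − 1/n_i² = 0.08334.
With n_f = 3: 1/n_i² = 1/9 − 0.08334 = 0.02777, so n_i ≈ 6.00.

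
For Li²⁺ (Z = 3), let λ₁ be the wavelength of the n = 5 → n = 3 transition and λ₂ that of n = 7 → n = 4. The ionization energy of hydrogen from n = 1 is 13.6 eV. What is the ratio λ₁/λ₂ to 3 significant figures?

0.592

λ ∝ 1/ΔE ∝ 1/(1/n_f² − 1/n_i²), and the Z² and hc factors cancel in the ratio.
λ₁/λ₂ = (1/4² − 1/7²)/(1/3² − 1/5²) = 0.04209/0.07111 = 0.592.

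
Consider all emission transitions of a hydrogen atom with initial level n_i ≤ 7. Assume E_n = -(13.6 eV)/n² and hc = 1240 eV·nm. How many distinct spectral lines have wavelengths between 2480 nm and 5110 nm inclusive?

Enumerate all n_i → n_f pairs with 1 ≤ n_f < n_i ≤ 7 and compute λ = 1240 / [13.6·1·(1/n_f² − 1/n_i²)].
Lines falling in [2480, 5110] nm: 6→4 (2626 nm), 5→4 (4052 nm), 7→5 (4654 nm).

3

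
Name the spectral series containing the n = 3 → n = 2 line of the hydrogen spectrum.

The series is set by the lower level: n_f = 2 is the Balmer series.

Balmer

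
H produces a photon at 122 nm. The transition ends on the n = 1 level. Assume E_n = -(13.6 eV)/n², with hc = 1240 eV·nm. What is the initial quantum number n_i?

n_i = 2

The photon energy is ΔE = hc/λ = 1240 / 122 = 10.16 eV.
With Z = 1, ΔE = 13.60 × (1/n_f² − 1/n_i²), so 1/n_f² − 1/n_i² = 0.7473.
With n_f = 1: 1/n_i² = 1/1 − 0.7473 = 0.2527, so n_i ≈ 1.99.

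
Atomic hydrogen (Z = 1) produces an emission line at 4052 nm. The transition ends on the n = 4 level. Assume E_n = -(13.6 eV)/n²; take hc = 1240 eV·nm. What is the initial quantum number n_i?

The photon energy is ΔE = hc/λ = 1240 / 4052 = 0.3060 eV.
With Z = 1, ΔE = 13.60 × (1/n_f² − 1/n_i²), so 1/n_f² − 1/n_i² = 0.02250.
With n_f = 4: 1/n_i² = 1/16 − 0.02250 = 0.04000, so n_i ≈ 5.00.

n_i = 5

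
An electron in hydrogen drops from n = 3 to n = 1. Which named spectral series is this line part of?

Lyman

The series is set by the lower level: n_f = 1 is the Lyman series.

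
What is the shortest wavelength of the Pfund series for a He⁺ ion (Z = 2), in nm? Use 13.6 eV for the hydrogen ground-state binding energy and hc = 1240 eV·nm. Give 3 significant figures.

570 nm

The Pfund series has lower level n_f = 5; the series limit corresponds to n_i → ∞.
ΔE_max = 13.6 × 4 / 5² = 2.176 eV.
λ_min = 1240 / 2.176 = 570 nm.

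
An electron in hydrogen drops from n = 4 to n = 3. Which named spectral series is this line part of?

The series is set by the lower level: n_f = 3 is the Paschen series.

Paschen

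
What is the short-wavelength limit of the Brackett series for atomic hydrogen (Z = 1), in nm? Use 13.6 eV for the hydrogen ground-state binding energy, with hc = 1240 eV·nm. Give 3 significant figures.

The Brackett series has lower level n_f = 4; the series limit corresponds to n_i → ∞.
ΔE_max = 13.6 × 1 / 4² = 0.8500 eV.
λ_min = 1240 / 0.8500 = 1460 nm.

1460 nm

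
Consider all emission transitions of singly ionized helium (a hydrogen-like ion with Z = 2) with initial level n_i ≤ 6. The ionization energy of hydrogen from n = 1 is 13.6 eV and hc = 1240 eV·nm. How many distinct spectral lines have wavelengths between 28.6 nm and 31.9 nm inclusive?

1

Enumerate all n_i → n_f pairs with 1 ≤ n_f < n_i ≤ 6 and compute λ = 1240 / [13.6·4·(1/n_f² − 1/n_i²)].
Lines falling in [28.6, 31.9] nm: 2→1 (30.39 nm).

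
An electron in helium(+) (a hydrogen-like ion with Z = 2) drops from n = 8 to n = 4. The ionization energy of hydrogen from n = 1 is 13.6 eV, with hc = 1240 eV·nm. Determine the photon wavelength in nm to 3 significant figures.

For Z = 2 the level energies scale as Z², so the effective Rydberg energy is 13.6 × 4 = 54.40 eV.
ΔE = 54.40 × (1/4² − 1/8²) = 54.40 × 0.04688 = 2.550 eV.
λ = hc/ΔE = 1240 / 2.550 = 486 nm.

486 nm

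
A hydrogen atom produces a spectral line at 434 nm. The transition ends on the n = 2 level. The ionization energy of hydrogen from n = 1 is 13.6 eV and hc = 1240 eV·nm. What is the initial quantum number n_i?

The photon energy is ΔE = hc/λ = 1240 / 434 = 2.857 eV.
With Z = 1, ΔE = 13.60 × (1/n_f² − 1/n_i²), so 1/n_f² − 1/n_i² = 0.2101.
With n_f = 2: 1/n_i² = 1/4 − 0.2101 = 0.03992, so n_i ≈ 5.01.

n_i = 5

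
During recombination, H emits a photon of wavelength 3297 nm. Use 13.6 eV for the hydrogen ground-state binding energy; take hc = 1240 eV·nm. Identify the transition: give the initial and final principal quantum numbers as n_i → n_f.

n_i = 9, n_f = 5

The photon energy is ΔE = hc/λ = 1240 / 3297 = 0.3761 eV.
With Z = 1, ΔE = 13.60 × (1/n_f² − 1/n_i²), so 1/n_f² − 1/n_i² = 0.02765.
Trying n_f = 5 gives 1/n_i² = 0.01235, i.e. n_i ≈ 9; this pair matches.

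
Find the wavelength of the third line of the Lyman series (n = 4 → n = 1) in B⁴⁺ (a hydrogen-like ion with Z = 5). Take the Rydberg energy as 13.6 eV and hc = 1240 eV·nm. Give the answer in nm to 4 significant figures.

The Lyman series terminates on n_f = 1; the third line has n_i = 1+3 = 4.
ΔE = 340.0 × (1/1² − 1/4²) = 318.8 eV.
λ = 1240 / 318.8 = 3.890 nm.

3.890 nm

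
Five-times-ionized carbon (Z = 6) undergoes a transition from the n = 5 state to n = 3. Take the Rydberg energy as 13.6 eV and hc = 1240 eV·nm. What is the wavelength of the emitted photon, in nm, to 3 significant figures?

35.6 nm

For Z = 6 the level energies scale as Z², so the effective Rydberg energy is 13.6 × 36 = 489.6 eV.
ΔE = 489.6 × (1/3² − 1/5²) = 489.6 × 0.07111 = 34.82 eV.
λ = hc/ΔE = 1240 / 34.82 = 35.6 nm.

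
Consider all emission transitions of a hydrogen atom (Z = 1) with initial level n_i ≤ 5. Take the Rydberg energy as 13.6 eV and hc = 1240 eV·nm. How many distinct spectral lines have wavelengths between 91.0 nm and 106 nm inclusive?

3

Enumerate all n_i → n_f pairs with 1 ≤ n_f < n_i ≤ 5 and compute λ = 1240 / [13.6·1·(1/n_f² − 1/n_i²)].
Lines falling in [91.0, 106] nm: 5→1 (94.98 nm), 4→1 (97.25 nm), 3→1 (102.6 nm).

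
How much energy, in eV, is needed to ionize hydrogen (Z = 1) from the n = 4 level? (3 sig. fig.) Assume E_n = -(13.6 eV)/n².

0.850 eV

E_4 = −13.60/16 = −0.850 eV, so ionization (to E = 0) requires 0.850 eV.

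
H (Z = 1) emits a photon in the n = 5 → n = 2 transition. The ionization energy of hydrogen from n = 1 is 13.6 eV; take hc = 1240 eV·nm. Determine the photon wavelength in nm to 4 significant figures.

434.2 nm

ΔE = 13.60 × (1/2² − 1/5²) = 13.60 × 0.2100 = 2.856 eV.
λ = hc/ΔE = 1240 / 2.856 = 434.2 nm.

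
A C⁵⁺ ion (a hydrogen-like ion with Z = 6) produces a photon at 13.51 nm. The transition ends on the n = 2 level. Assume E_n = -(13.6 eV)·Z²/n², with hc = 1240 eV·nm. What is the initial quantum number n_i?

n_i = 4

The photon energy is ΔE = hc/λ = 1240 / 13.51 = 91.78 eV.
With Z = 6, ΔE = 489.6 × (1/n_f² − 1/n_i²), so 1/n_f² − 1/n_i² = 0.1875.
With n_f = 2: 1/n_i² = 1/4 − 0.1875 = 0.06253, so n_i ≈ 4.00.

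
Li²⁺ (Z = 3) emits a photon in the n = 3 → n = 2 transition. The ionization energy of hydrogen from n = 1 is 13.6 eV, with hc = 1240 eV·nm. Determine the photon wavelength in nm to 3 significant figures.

For Z = 3 the level energies scale as Z², so the effective Rydberg energy is 13.6 × 9 = 122.4 eV.
ΔE = 122.4 × (1/2² − 1/3²) = 122.4 × 0.1389 = 17.00 eV.
λ = hc/ΔE = 1240 / 17.00 = 72.9 nm.

72.9 nm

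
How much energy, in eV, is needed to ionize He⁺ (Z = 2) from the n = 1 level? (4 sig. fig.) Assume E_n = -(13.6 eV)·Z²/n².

E_n = −13.6 Z²/n² = −54.40/n² eV for Z = 2.
E_1 = −54.40/1 = −54.40 eV, so ionization (to E = 0) requires 54.40 eV.

54.40 eV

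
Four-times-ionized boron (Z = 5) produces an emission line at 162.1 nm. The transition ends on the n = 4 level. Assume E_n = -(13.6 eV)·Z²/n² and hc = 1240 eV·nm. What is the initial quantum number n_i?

n_i = 5

The photon energy is ΔE = hc/λ = 1240 / 162.1 = 7.650 eV.
With Z = 5, ΔE = 340.0 × (1/n_f² − 1/n_i²), so 1/n_f² − 1/n_i² = 0.02250.
With n_f = 4: 1/n_i² = 1/16 − 0.02250 = 0.04000, so n_i ≈ 5.00.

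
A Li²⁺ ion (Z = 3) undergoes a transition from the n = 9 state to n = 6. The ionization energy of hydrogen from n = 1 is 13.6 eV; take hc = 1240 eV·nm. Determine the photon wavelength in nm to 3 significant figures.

For Z = 3 the level energies scale as Z², so the effective Rydberg energy is 13.6 × 9 = 122.4 eV.
ΔE = 122.4 × (1/6² − 1/9²) = 122.4 × 0.01543 = 1.889 eV.
λ = hc/ΔE = 1240 / 1.889 = 656 nm.

656 nm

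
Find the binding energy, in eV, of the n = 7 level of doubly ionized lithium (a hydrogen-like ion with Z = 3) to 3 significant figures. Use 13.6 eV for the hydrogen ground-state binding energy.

E_n = −13.6 Z²/n² = −122.4/n² eV for Z = 3.
E_7 = −122.4/49 = −2.50 eV, so ionization (to E = 0) requires 2.50 eV.

2.50 eV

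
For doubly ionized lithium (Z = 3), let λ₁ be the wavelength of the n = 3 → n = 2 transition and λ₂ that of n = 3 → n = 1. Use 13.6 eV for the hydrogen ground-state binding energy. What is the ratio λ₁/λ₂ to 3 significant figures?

6.40

λ ∝ 1/ΔE ∝ 1/(1/n_f² − 1/n_i²), and the Z² and hc factors cancel in the ratio.
λ₁/λ₂ = (1/1² − 1/3²)/(1/2² − 1/3²) = 0.8889/0.1389 = 6.40.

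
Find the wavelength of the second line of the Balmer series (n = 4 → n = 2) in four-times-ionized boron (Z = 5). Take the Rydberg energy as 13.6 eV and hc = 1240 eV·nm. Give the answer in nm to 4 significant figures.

19.45 nm

The Balmer series terminates on n_f = 2; the second line has n_i = 2+2 = 4.
ΔE = 340.0 × (1/2² − 1/4²) = 63.75 eV.
λ = 1240 / 63.75 = 19.45 nm.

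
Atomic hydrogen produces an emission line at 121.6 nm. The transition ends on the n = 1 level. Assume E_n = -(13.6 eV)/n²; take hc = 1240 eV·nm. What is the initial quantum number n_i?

The photon energy is ΔE = hc/λ = 1240 / 121.6 = 10.20 eV.
With Z = 1, ΔE = 13.60 × (1/n_f² − 1/n_i²), so 1/n_f² − 1/n_i² = 0.7498.
With n_f = 1: 1/n_i² = 1/1 − 0.7498 = 0.2502, so n_i ≈ 2.00.

n_i = 2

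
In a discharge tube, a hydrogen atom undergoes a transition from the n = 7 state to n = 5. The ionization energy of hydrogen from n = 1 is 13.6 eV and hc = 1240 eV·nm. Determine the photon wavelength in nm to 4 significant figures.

4654 nm

ΔE = 13.60 × (1/5² − 1/7²) = 13.60 × 0.01959 = 0.2664 eV.
λ = hc/ΔE = 1240 / 0.2664 = 4654 nm.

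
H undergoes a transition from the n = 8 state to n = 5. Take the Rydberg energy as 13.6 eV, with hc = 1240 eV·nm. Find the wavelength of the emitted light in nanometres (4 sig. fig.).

ΔE = 13.60 × (1/5² − 1/8²) = 13.60 × 0.02438 = 0.3315 eV.
λ = hc/ΔE = 1240 / 0.3315 = 3741 nm.

3741 nm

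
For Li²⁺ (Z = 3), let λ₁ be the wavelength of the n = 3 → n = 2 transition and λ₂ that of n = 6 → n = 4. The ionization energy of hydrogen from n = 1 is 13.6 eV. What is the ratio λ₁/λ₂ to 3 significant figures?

0.250

λ ∝ 1/ΔE ∝ 1/(1/n_f² − 1/n_i²), and the Z² and hc factors cancel in the ratio.
λ₁/λ₂ = (1/4² − 1/6²)/(1/2² − 1/3²) = 0.03472/0.1389 = 0.250.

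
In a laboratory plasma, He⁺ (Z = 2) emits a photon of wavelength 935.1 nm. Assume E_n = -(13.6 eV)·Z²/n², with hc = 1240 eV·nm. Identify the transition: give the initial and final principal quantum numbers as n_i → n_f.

n_i = 8, n_f = 5

The photon energy is ΔE = hc/λ = 1240 / 935.1 = 1.326 eV.
With Z = 2, ΔE = 54.40 × (1/n_f² − 1/n_i²), so 1/n_f² − 1/n_i² = 0.02438.
Trying n_f = 5 gives 1/n_i² = 0.01562, i.e. n_i ≈ 8; this pair matches.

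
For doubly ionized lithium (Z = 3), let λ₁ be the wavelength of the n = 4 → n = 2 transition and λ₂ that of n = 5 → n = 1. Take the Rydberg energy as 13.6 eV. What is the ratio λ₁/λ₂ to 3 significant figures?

5.12

λ ∝ 1/ΔE ∝ 1/(1/n_f² − 1/n_i²), and the Z² and hc factors cancel in the ratio.
λ₁/λ₂ = (1/1² − 1/5²)/(1/2² − 1/4²) = 0.9600/0.1875 = 5.12.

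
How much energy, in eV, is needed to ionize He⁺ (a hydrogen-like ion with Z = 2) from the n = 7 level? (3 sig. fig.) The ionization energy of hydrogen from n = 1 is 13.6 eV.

1.11 eV

E_n = −13.6 Z²/n² = −54.40/n² eV for Z = 2.
E_7 = −54.40/49 = −1.11 eV, so ionization (to E = 0) requires 1.11 eV.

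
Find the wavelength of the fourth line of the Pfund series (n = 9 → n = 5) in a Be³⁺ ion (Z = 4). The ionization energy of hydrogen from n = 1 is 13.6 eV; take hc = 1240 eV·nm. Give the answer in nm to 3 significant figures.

The Pfund series terminates on n_f = 5; the fourth line has n_i = 5+4 = 9.
ΔE = 217.6 × (1/5² − 1/9²) = 6.018 eV.
λ = 1240 / 6.018 = 206 nm.

206 nm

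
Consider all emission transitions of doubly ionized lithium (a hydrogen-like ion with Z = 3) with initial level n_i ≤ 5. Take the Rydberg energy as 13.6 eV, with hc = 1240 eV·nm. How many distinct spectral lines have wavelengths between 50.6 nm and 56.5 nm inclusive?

Enumerate all n_i → n_f pairs with 1 ≤ n_f < n_i ≤ 5 and compute λ = 1240 / [13.6·9·(1/n_f² − 1/n_i²)].
Lines falling in [50.6, 56.5] nm: 4→2 (54.03 nm).

1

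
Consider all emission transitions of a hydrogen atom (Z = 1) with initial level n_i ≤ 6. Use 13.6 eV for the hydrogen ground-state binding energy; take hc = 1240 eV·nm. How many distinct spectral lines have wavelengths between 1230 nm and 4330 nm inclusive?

4

Enumerate all n_i → n_f pairs with 1 ≤ n_f < n_i ≤ 6 and compute λ = 1240 / [13.6·1·(1/n_f² − 1/n_i²)].
Lines falling in [1230, 4330] nm: 5→3 (1282 nm), 4→3 (1876 nm), 6→4 (2626 nm), 5→4 (4052 nm).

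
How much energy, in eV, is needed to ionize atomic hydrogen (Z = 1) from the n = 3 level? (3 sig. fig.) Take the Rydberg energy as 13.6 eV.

1.51 eV

E_3 = −13.60/9 = −1.51 eV, so ionization (to E = 0) requires 1.51 eV.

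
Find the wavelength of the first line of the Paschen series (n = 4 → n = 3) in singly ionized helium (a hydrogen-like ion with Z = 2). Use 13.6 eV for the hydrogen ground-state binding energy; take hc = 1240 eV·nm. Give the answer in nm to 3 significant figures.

The Paschen series terminates on n_f = 3; the first line has n_i = 3+1 = 4.
ΔE = 54.40 × (1/3² − 1/4²) = 2.644 eV.
λ = 1240 / 2.644 = 469 nm.

469 nm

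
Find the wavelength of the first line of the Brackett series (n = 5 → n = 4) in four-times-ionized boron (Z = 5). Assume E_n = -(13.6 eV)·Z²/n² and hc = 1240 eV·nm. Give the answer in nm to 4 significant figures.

162.1 nm

The Brackett series terminates on n_f = 4; the first line has n_i = 4+1 = 5.
ΔE = 340.0 × (1/4² − 1/5²) = 7.650 eV.
λ = 1240 / 7.650 = 162.1 nm.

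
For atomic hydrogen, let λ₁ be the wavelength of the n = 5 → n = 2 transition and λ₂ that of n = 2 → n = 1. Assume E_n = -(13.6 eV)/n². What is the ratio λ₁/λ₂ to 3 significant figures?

3.57

λ ∝ 1/ΔE ∝ 1/(1/n_f² − 1/n_i²), and the Z² and hc factors cancel in the ratio.
λ₁/λ₂ = (1/1² − 1/2²)/(1/2² − 1/5²) = 0.7500/0.2100 = 3.57.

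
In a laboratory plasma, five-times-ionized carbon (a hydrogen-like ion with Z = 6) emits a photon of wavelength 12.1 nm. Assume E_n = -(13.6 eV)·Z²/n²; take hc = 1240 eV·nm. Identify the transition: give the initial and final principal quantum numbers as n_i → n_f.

n_i = 5, n_f = 2

The photon energy is ΔE = hc/λ = 1240 / 12.1 = 102.5 eV.
With Z = 6, ΔE = 489.6 × (1/n_f² − 1/n_i²), so 1/n_f² − 1/n_i² = 0.2093.
Trying n_f = 2 gives 1/n_i² = 0.04069, i.e. n_i ≈ 5; this pair matches.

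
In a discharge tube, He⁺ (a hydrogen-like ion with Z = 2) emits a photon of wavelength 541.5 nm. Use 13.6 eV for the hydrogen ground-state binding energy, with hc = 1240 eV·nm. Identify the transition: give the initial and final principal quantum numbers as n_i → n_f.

n_i = 7, n_f = 4

The photon energy is ΔE = hc/λ = 1240 / 541.5 = 2.290 eV.
With Z = 2, ΔE = 54.40 × (1/n_f² − 1/n_i²), so 1/n_f² − 1/n_i² = 0.04209.
Trying n_f = 4 gives 1/n_i² = 0.02041, i.e. n_i ≈ 7; this pair matches.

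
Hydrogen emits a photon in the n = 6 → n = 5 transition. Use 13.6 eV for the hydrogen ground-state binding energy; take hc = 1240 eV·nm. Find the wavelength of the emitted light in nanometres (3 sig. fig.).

7460 nm

ΔE = 13.60 × (1/5² − 1/6²) = 13.60 × 0.01222 = 0.1662 eV.
λ = hc/ΔE = 1240 / 0.1662 = 7460 nm.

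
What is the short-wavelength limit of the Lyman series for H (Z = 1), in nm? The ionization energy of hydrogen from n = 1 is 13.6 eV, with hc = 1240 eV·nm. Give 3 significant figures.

91.2 nm

The Lyman series has lower level n_f = 1; the series limit corresponds to n_i → ∞.
ΔE_max = 13.6 × 1 / 1² = 13.60 eV.
λ_min = 1240 / 13.60 = 91.2 nm.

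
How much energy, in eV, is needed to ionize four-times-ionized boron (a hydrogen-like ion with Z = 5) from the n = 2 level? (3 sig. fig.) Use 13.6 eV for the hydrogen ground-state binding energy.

E_n = −13.6 Z²/n² = −340.0/n² eV for Z = 5.
E_2 = −340.0/4 = −85.0 eV, so ionization (to E = 0) requires 85.0 eV.

85.0 eV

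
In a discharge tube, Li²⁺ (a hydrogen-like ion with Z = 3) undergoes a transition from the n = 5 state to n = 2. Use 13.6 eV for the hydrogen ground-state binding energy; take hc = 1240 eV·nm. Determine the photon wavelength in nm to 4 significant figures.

For Z = 3 the level energies scale as Z², so the effective Rydberg energy is 13.6 × 9 = 122.4 eV.
ΔE = 122.4 × (1/2² − 1/5²) = 122.4 × 0.2100 = 25.70 eV.
λ = hc/ΔE = 1240 / 25.70 = 48.24 nm.

48.24 nm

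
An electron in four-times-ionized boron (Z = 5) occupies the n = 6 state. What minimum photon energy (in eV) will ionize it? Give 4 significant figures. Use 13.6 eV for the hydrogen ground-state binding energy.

E_n = −13.6 Z²/n² = −340.0/n² eV for Z = 5.
E_6 = −340.0/36 = −9.444 eV, so ionization (to E = 0) requires 9.444 eV.

9.444 eV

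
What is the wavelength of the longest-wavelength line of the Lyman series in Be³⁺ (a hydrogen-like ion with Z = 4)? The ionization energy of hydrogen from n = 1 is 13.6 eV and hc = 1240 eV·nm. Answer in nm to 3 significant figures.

7.60 nm

The Lyman series terminates on n_f = 1; the first line has n_i = 1+1 = 2.
ΔE = 217.6 × (1/1² − 1/2²) = 163.2 eV.
λ = 1240 / 163.2 = 7.60 nm.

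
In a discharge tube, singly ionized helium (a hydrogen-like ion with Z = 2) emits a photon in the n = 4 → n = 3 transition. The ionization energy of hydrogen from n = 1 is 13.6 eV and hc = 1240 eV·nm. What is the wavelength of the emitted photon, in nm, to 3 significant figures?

469 nm

For Z = 2 the level energies scale as Z², so the effective Rydberg energy is 13.6 × 4 = 54.40 eV.
ΔE = 54.40 × (1/3² − 1/4²) = 54.40 × 0.04861 = 2.644 eV.
λ = hc/ΔE = 1240 / 2.644 = 469 nm.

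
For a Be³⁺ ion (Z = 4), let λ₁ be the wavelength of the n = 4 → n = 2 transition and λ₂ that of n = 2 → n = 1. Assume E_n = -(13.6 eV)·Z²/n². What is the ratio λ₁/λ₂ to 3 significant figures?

4.00

λ ∝ 1/ΔE ∝ 1/(1/n_f² − 1/n_i²), and the Z² and hc factors cancel in the ratio.
λ₁/λ₂ = (1/1² − 1/2²)/(1/2² − 1/4²) = 0.7500/0.1875 = 4.00.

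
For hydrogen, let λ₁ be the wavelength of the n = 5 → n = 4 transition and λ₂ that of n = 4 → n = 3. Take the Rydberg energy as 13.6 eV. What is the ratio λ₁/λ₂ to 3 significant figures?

λ ∝ 1/ΔE ∝ 1/(1/n_f² − 1/n_i²), and the Z² and hc factors cancel in the ratio.
λ₁/λ₂ = (1/3² − 1/4²)/(1/4² − 1/5²) = 0.04861/0.02250 = 2.16.

2.16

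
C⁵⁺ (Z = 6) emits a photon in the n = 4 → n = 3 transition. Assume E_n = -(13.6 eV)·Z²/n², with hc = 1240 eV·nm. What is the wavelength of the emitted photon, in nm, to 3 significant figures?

52.1 nm

For Z = 6 the level energies scale as Z², so the effective Rydberg energy is 13.6 × 36 = 489.6 eV.
ΔE = 489.6 × (1/3² − 1/4²) = 489.6 × 0.04861 = 23.80 eV.
λ = hc/ΔE = 1240 / 23.80 = 52.1 nm.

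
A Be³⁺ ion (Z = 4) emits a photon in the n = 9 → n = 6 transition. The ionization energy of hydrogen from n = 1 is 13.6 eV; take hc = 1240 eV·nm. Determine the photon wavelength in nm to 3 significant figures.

For Z = 4 the level energies scale as Z², so the effective Rydberg energy is 13.6 × 16 = 217.6 eV.
ΔE = 217.6 × (1/6² − 1/9²) = 217.6 × 0.01543 = 3.358 eV.
λ = hc/ΔE = 1240 / 3.358 = 369 nm.

369 nm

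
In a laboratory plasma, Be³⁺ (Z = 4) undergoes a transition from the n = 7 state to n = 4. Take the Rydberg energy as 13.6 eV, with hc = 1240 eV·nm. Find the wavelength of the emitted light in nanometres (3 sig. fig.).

135 nm

For Z = 4 the level energies scale as Z², so the effective Rydberg energy is 13.6 × 16 = 217.6 eV.
ΔE = 217.6 × (1/4² − 1/7²) = 217.6 × 0.04209 = 9.159 eV.
λ = hc/ΔE = 1240 / 9.159 = 135 nm.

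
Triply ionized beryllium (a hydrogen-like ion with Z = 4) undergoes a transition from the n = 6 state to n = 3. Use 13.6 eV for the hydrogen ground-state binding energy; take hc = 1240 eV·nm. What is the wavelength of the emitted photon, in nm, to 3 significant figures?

For Z = 4 the level energies scale as Z², so the effective Rydberg energy is 13.6 × 16 = 217.6 eV.
ΔE = 217.6 × (1/3² − 1/6²) = 217.6 × 0.08333 = 18.13 eV.
λ = hc/ΔE = 1240 / 18.13 = 68.4 nm.

68.4 nm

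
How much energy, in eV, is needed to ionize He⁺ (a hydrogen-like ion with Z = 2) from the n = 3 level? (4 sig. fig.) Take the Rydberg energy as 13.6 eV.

6.044 eV

E_n = −13.6 Z²/n² = −54.40/n² eV for Z = 2.
E_3 = −54.40/9 = −6.044 eV, so ionization (to E = 0) requires 6.044 eV.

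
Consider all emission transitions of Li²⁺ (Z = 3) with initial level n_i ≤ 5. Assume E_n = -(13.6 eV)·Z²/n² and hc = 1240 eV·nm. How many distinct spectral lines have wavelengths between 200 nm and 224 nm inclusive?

1

Enumerate all n_i → n_f pairs with 1 ≤ n_f < n_i ≤ 5 and compute λ = 1240 / [13.6·9·(1/n_f² − 1/n_i²)].
Lines falling in [200, 224] nm: 4→3 (208.4 nm).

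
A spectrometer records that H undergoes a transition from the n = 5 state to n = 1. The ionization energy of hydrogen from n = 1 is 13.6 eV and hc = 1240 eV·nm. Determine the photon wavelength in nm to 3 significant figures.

ΔE = 13.60 × (1/1² − 1/5²) = 13.60 × 0.9600 = 13.06 eV.
λ = hc/ΔE = 1240 / 13.06 = 95.0 nm.
This line belongs to the Lyman series.

95.0 nm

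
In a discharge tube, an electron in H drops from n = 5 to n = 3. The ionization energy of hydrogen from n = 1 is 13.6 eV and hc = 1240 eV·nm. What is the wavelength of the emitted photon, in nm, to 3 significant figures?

1280 nm

ΔE = 13.60 × (1/3² − 1/5²) = 13.60 × 0.07111 = 0.9671 eV.
λ = hc/ΔE = 1240 / 0.9671 = 1280 nm.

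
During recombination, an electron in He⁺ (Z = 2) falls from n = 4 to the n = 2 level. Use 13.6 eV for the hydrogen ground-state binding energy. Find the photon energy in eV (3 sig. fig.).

10.2 eV

The Bohr energies scale as Z², so for Z = 2: E_n = −54.40/n² eV.
E_4 = −54.40/16 = −3.400 eV and E_2 = −54.40/4 = −13.60 eV.
The photon energy is |E_4 − E_2| = 10.2 eV.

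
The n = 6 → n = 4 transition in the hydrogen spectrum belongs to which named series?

The series is set by the lower level: n_f = 4 is the Brackett series.

Brackett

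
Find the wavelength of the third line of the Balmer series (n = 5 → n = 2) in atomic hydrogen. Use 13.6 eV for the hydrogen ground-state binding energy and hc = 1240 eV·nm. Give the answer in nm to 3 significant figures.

434 nm

The Balmer series terminates on n_f = 2; the third line has n_i = 2+3 = 5.
ΔE = 13.60 × (1/2² − 1/5²) = 2.856 eV.
λ = 1240 / 2.856 = 434 nm.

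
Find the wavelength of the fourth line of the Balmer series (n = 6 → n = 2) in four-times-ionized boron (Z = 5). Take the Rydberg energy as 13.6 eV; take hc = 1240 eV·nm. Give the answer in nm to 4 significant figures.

16.41 nm

The Balmer series terminates on n_f = 2; the fourth line has n_i = 2+4 = 6.
ΔE = 340.0 × (1/2² − 1/6²) = 75.56 eV.
λ = 1240 / 75.56 = 16.41 nm.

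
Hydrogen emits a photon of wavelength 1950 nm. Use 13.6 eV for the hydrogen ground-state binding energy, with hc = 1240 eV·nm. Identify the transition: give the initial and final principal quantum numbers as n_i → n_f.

The photon energy is ΔE = hc/λ = 1240 / 1950 = 0.6359 eV.
With Z = 1, ΔE = 13.60 × (1/n_f² − 1/n_i²), so 1/n_f² − 1/n_i² = 0.04676.
Trying n_f = 4 gives 1/n_i² = 0.01574, i.e. n_i ≈ 8; this pair matches.

n_i = 8, n_f = 4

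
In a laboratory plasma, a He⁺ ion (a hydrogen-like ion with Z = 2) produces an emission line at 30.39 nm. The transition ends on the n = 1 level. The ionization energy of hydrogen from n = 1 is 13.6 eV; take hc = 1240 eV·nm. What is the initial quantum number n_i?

n_i = 2

The photon energy is ΔE = hc/λ = 1240 / 30.39 = 40.80 eV.
With Z = 2, ΔE = 54.40 × (1/n_f² − 1/n_i²), so 1/n_f² − 1/n_i² = 0.7501.
With n_f = 1: 1/n_i² = 1/1 − 0.7501 = 0.2499, so n_i ≈ 2.00.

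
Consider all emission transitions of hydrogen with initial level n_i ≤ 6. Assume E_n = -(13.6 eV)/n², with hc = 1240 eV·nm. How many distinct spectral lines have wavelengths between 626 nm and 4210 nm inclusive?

Enumerate all n_i → n_f pairs with 1 ≤ n_f < n_i ≤ 6 and compute λ = 1240 / [13.6·1·(1/n_f² − 1/n_i²)].
Lines falling in [626, 4210] nm: 3→2 (656.5 nm), 6→3 (1094 nm), 5→3 (1282 nm), 4→3 (1876 nm), 6→4 (2626 nm), 5→4 (4052 nm).

6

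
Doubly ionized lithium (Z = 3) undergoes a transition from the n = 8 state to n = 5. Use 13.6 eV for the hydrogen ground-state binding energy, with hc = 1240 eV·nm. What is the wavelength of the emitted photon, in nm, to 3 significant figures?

416 nm

For Z = 3 the level energies scale as Z², so the effective Rydberg energy is 13.6 × 9 = 122.4 eV.
ΔE = 122.4 × (1/5² − 1/8²) = 122.4 × 0.02438 = 2.984 eV.
λ = hc/ΔE = 1240 / 2.984 = 416 nm.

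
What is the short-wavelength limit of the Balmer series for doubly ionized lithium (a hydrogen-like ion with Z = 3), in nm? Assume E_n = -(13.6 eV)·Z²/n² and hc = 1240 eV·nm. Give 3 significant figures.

The Balmer series has lower level n_f = 2; the series limit corresponds to n_i → ∞.
ΔE_max = 13.6 × 9 / 2² = 30.60 eV.
λ_min = 1240 / 30.60 = 40.5 nm.

40.5 nm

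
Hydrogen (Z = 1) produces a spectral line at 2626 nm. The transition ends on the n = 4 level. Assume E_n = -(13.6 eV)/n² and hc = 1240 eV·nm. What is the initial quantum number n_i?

n_i = 6

The photon energy is ΔE = hc/λ = 1240 / 2626 = 0.4722 eV.
With Z = 1, ΔE = 13.60 × (1/n_f² − 1/n_i²), so 1/n_f² − 1/n_i² = 0.03472.
With n_f = 4: 1/n_i² = 1/16 − 0.03472 = 0.02778, so n_i ≈ 6.00.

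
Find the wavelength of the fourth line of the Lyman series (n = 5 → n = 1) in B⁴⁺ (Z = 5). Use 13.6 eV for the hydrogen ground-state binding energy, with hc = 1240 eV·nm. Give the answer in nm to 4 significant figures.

The Lyman series terminates on n_f = 1; the fourth line has n_i = 1+4 = 5.
ΔE = 340.0 × (1/1² − 1/5²) = 326.4 eV.
λ = 1240 / 326.4 = 3.799 nm.

3.799 nm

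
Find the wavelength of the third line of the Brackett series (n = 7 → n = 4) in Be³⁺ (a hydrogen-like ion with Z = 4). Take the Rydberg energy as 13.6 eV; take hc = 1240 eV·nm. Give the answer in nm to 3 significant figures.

The Brackett series terminates on n_f = 4; the third line has n_i = 4+3 = 7.
ΔE = 217.6 × (1/4² − 1/7²) = 9.159 eV.
λ = 1240 / 9.159 = 135 nm.

135 nm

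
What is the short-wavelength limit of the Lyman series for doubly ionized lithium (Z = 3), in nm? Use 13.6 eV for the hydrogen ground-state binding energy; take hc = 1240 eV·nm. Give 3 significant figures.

The Lyman series has lower level n_f = 1; the series limit corresponds to n_i → ∞.
ΔE_max = 13.6 × 9 / 1² = 122.4 eV.
λ_min = 1240 / 122.4 = 10.1 nm.

10.1 nm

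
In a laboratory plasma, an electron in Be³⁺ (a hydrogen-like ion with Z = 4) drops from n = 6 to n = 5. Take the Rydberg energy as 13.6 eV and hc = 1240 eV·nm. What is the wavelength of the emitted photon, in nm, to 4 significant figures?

466.2 nm

For Z = 4 the level energies scale as Z², so the effective Rydberg energy is 13.6 × 16 = 217.6 eV.
ΔE = 217.6 × (1/5² − 1/6²) = 217.6 × 0.01222 = 2.660 eV.
λ = hc/ΔE = 1240 / 2.660 = 466.2 nm.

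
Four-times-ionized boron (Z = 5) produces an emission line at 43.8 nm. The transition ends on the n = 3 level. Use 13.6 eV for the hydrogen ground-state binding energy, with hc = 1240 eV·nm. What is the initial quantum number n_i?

The photon energy is ΔE = hc/λ = 1240 / 43.8 = 28.31 eV.
With Z = 5, ΔE = 340.0 × (1/n_f² − 1/n_i²), so 1/n_f² − 1/n_i² = 0.08327.
With n_f = 3: 1/n_i² = 1/9 − 0.08327 = 0.02784, so n_i ≈ 5.99.

n_i = 6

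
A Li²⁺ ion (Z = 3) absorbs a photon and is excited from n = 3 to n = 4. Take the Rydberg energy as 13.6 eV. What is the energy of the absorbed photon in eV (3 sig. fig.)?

5.95 eV

The Bohr energies scale as Z², so for Z = 3: E_n = −122.4/n² eV.
E_4 = −122.4/16 = −7.650 eV and E_3 = −122.4/9 = −13.60 eV.
The photon energy is |E_4 − E_3| = 5.95 eV.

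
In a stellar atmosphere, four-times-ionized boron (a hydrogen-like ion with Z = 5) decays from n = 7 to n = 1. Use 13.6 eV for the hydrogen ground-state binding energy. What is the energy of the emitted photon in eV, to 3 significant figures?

333 eV

The Bohr energies scale as Z², so for Z = 5: E_n = −340.0/n² eV.
E_7 = −340.0/49 = −6.939 eV and E_1 = −340.0/1 = −340.0 eV.
The photon energy is |E_7 − E_1| = 333 eV.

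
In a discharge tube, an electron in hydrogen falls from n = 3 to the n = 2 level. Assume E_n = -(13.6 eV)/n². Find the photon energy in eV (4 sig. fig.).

E_3 = −13.60/9 = −1.511 eV and E_2 = −13.60/4 = −3.400 eV.
The photon energy is |E_3 − E_2| = 1.889 eV.

1.889 eV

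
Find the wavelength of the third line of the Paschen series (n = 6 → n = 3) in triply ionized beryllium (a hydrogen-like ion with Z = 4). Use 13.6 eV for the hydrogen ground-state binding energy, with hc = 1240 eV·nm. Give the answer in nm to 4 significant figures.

The Paschen series terminates on n_f = 3; the third line has n_i = 3+3 = 6.
ΔE = 217.6 × (1/3² − 1/6²) = 18.13 eV.
λ = 1240 / 18.13 = 68.38 nm.

68.38 nm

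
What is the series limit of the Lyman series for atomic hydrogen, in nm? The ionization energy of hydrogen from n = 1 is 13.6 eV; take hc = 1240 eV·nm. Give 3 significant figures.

91.2 nm

The Lyman series has lower level n_f = 1; the series limit corresponds to n_i → ∞.
ΔE_max = 13.6 × 1 / 1² = 13.60 eV.
λ_min = 1240 / 13.60 = 91.2 nm.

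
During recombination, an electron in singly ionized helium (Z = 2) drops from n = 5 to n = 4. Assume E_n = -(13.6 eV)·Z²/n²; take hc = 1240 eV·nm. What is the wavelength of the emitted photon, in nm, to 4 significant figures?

For Z = 2 the level energies scale as Z², so the effective Rydberg energy is 13.6 × 4 = 54.40 eV.
ΔE = 54.40 × (1/4² − 1/5²) = 54.40 × 0.02250 = 1.224 eV.
λ = hc/ΔE = 1240 / 1.224 = 1013 nm.

1013 nm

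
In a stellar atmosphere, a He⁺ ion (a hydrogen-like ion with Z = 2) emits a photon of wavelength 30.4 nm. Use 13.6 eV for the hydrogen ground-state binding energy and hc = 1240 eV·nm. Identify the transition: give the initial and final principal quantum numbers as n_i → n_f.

n_i = 2, n_f = 1

The photon energy is ΔE = hc/λ = 1240 / 30.4 = 40.79 eV.
With Z = 2, ΔE = 54.40 × (1/n_f² − 1/n_i²), so 1/n_f² − 1/n_i² = 0.7498.
Trying n_f = 1 gives 1/n_i² = 0.2502, i.e. n_i ≈ 2; this pair matches.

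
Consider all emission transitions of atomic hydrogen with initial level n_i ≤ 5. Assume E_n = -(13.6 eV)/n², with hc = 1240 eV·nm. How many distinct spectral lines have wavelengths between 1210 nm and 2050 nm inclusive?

Enumerate all n_i → n_f pairs with 1 ≤ n_f < n_i ≤ 5 and compute λ = 1240 / [13.6·1·(1/n_f² − 1/n_i²)].
Lines falling in [1210, 2050] nm: 5→3 (1282 nm), 4→3 (1876 nm).

2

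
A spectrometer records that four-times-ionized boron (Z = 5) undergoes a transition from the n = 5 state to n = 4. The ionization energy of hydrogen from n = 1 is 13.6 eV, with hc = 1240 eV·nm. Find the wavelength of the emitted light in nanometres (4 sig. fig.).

For Z = 5 the level energies scale as Z², so the effective Rydberg energy is 13.6 × 25 = 340.0 eV.
ΔE = 340.0 × (1/4² − 1/5²) = 340.0 × 0.02250 = 7.650 eV.
λ = hc/ΔE = 1240 / 7.650 = 162.1 nm.

162.1 nm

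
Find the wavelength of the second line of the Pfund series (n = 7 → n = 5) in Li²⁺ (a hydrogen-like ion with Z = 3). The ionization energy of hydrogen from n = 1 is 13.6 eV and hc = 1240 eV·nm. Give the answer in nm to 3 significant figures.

517 nm

The Pfund series terminates on n_f = 5; the second line has n_i = 5+2 = 7.
ΔE = 122.4 × (1/5² − 1/7²) = 2.398 eV.
λ = 1240 / 2.398 = 517 nm.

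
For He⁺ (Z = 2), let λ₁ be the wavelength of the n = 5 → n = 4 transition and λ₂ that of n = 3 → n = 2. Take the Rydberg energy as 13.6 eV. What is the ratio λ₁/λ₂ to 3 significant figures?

6.17

λ ∝ 1/ΔE ∝ 1/(1/n_f² − 1/n_i²), and the Z² and hc factors cancel in the ratio.
λ₁/λ₂ = (1/2² − 1/3²)/(1/4² − 1/5²) = 0.1389/0.02250 = 6.17.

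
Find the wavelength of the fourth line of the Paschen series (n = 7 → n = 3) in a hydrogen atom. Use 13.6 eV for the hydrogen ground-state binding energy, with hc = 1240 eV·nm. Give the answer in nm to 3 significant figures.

The Paschen series terminates on n_f = 3; the fourth line has n_i = 3+4 = 7.
ΔE = 13.60 × (1/3² − 1/7²) = 1.234 eV.
λ = 1240 / 1.234 = 1010 nm.

1010 nm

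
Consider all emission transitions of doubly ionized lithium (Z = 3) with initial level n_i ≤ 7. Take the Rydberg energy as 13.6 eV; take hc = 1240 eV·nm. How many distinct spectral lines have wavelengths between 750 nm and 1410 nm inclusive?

2

Enumerate all n_i → n_f pairs with 1 ≤ n_f < n_i ≤ 7 and compute λ = 1240 / [13.6·9·(1/n_f² − 1/n_i²)].
Lines falling in [750, 1410] nm: 6→5 (828.9 nm), 7→6 (1375 nm).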